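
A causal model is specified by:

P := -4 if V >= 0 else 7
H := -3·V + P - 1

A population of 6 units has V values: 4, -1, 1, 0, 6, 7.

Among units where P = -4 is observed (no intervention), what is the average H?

E[H|P=-4] averages over only the 5 units with P=-4 (V = 4, 1, 0, 6, 7): H = -17, -8, -5, -23, -26, mean -15.8.

-15.8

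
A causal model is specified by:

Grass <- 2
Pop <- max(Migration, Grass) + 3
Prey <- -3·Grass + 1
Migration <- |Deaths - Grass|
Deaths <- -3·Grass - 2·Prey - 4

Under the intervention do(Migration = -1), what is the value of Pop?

5

Intervening sets Migration = -1 and removes its equation (Migration <- |Deaths - Grass|).
Pop = max(Migration, Grass) + 3  [with Migration=-1, Grass=2]  = 5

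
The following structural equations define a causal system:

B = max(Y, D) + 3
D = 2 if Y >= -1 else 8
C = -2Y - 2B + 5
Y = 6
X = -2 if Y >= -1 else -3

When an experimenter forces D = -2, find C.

-25

Under do(D=-2), the mechanism D = 2 if Y >= -1 else 8 is discarded; D is fixed at -2.
B = max(Y, D) + 3  [with Y=6, D=-2]  = 9
C = -2Y - 2B + 5  [with Y=6, B=9]  = -25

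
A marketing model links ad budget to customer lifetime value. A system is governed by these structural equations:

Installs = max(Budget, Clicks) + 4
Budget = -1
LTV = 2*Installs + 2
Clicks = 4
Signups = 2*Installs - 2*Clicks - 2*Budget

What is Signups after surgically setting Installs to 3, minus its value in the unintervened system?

-10

The intervention breaks the incoming arrows to Installs: Installs = max(Budget, Clicks) + 4 no longer applies, and Installs = 3.
Signups = 2*Installs - 2*Clicks - 2*Budget  [with Installs=3, Clicks=4, Budget=-1]  = 0
Without intervention: Installs = max(Budget, Clicks) + 4  [with Budget=-1, Clicks=4]  = 8; Signups = 2*Installs - 2*Clicks - 2*Budget  [with Installs=8, Clicks=4, Budget=-1]  = 10.
Change = 0 − 10 = -10.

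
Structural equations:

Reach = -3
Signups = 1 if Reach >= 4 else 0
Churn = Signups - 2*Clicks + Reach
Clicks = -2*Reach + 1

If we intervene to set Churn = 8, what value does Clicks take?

7

The intervention breaks the incoming arrows to Churn: Churn = Signups - 2*Clicks + Reach no longer applies, and Churn = 8.
Since Clicks is not a descendant of the intervened variable, it is unaffected.
Clicks = -2*Reach + 1  [with Reach=-3]  = 7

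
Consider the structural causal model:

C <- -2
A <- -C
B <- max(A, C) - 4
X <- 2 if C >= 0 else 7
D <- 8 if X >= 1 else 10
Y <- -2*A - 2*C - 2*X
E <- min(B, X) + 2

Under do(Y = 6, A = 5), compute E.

3

Setting Y = 6, A = 5 by intervention discards those variables' equations.
B = max(A, C) - 4  [with A=5, C=-2]  = 1
X = 2 if C >= 0 else 7  [with C=-2]  = 7
E = min(B, X) + 2  [with B=1, X=7]  = 3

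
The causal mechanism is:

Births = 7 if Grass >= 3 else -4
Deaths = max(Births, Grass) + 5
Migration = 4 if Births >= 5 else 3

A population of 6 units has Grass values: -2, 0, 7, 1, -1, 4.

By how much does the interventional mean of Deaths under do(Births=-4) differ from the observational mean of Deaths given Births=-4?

The intervention sets Births=-4 in all 6 units regardless of Grass. Recomputing Deaths per unit gives 3, 5, 12, 6, 4, 9; average 6.5.
E[Deaths|Births=-4] averages over only the 4 units with Births=-4 (Grass = -2, 0, 1, -1): Deaths = 3, 5, 6, 4, mean 4.5.
Difference = 6.5 − 4.5 = 2.

2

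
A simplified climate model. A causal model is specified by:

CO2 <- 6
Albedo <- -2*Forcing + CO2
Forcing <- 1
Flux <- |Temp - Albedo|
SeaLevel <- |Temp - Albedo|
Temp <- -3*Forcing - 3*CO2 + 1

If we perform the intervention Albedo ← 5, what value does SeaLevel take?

25

Intervening sets Albedo = 5 and removes its equation (Albedo <- -2*Forcing + CO2).
Temp = -3*Forcing - 3*CO2 + 1  [with Forcing=1, CO2=6]  = -20
SeaLevel = |Temp - Albedo|  [with Temp=-20, Albedo=5]  = 25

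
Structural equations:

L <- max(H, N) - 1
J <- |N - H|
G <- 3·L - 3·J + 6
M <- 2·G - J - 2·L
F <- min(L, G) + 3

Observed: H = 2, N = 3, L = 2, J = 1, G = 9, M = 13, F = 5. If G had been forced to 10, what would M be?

The intervention breaks the incoming arrows to G: G <- 3·L - 3·J + 6 no longer applies, and G = 10.
L = max(H, N) - 1  [with H=2, N=3]  = 2
J = |N - H|  [with N=3, H=2]  = 1
M = 2·G - J - 2·L  [with G=10, J=1, L=2]  = 15

15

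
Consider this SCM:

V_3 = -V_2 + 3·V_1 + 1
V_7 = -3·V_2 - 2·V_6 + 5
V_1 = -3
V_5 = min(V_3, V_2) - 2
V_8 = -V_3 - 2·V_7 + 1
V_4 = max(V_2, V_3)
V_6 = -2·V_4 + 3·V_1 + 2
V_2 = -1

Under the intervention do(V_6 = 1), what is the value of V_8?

-4

Intervening sets V_6 = 1 and removes its equation (V_6 = -2·V_4 + 3·V_1 + 2).
V_3 = -V_2 + 3·V_1 + 1  [with V_2=-1, V_1=-3]  = -7
V_7 = -3·V_2 - 2·V_6 + 5  [with V_2=-1, V_6=1]  = 6
V_8 = -V_3 - 2·V_7 + 1  [with V_3=-7, V_7=6]  = -4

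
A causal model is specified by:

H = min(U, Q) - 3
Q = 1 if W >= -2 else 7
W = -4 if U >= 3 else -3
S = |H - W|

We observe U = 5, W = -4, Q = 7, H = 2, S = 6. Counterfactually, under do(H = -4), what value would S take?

0

Intervening sets H = -4 and removes its equation (H = min(U, Q) - 3).
W = -4 if U >= 3 else -3  [with U=5]  = -4
S = |H - W|  [with H=-4, W=-4]  = 0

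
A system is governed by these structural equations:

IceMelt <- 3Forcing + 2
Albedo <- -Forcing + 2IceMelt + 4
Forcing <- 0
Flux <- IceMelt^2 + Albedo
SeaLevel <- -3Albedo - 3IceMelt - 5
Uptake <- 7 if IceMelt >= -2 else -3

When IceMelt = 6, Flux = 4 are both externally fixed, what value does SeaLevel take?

The joint intervention fixes IceMelt = 6, Flux = 4, removing each variable's own equation.
Albedo = -Forcing + 2IceMelt + 4  [with Forcing=0, IceMelt=6]  = 16
SeaLevel = -3Albedo - 3IceMelt - 5  [with Albedo=16, IceMelt=6]  = -71

-71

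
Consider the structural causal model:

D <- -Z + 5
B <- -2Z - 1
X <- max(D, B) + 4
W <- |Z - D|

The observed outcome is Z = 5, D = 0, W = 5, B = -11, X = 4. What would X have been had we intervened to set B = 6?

10

Intervening sets B = 6 and removes its equation (B <- -2Z - 1).
D = -Z + 5  [with Z=5]  = 0
X = max(D, B) + 4  [with D=0, B=6]  = 10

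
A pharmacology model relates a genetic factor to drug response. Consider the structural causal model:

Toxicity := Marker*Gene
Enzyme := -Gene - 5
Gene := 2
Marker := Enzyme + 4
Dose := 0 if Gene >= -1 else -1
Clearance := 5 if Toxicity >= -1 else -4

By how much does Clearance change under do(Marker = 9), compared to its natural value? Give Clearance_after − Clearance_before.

9

Under do(Marker=9), the mechanism Marker := Enzyme + 4 is discarded; Marker is fixed at 9.
Toxicity = Marker*Gene  [with Marker=9, Gene=2]  = 18
Clearance = 5 if Toxicity >= -1 else -4  [with Toxicity=18]  = 5
Without intervention: Enzyme = -Gene - 5  [with Gene=2]  = -7; Marker = Enzyme + 4  [with Enzyme=-7]  = -3; Toxicity = Marker*Gene  [with Marker=-3, Gene=2]  = -6; Clearance = 5 if Toxicity >= -1 else -4  [with Toxicity=-6]  = -4.
Change = 5 − (-4) = 9.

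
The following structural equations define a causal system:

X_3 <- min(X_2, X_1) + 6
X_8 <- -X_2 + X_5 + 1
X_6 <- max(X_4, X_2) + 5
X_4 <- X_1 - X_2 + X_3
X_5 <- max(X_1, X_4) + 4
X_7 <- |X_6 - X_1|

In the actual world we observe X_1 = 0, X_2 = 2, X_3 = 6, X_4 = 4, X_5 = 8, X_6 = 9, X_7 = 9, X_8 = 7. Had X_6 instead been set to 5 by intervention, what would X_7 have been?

5

Intervening sets X_6 = 5 and removes its equation (X_6 <- max(X_4, X_2) + 5).
X_7 = |X_6 - X_1|  [with X_6=5, X_1=0]  = 5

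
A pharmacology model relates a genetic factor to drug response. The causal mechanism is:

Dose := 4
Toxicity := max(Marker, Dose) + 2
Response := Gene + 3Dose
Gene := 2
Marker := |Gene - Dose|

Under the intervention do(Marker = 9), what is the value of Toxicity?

do(Marker=9) replaces the equation Marker := |Gene - Dose| with the constant Marker = 9.
Toxicity = max(Marker, Dose) + 2  [with Marker=9, Dose=4]  = 11

11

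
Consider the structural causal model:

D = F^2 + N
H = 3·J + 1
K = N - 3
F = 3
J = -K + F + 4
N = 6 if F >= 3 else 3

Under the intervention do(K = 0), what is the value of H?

22

Under do(K=0), the mechanism K = N - 3 is discarded; K is fixed at 0.
J = -K + F + 4  [with K=0, F=3]  = 7
H = 3·J + 1  [with J=7]  = 22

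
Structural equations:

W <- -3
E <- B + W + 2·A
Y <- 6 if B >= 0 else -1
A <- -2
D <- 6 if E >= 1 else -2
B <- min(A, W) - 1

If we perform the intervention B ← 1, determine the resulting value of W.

Under do(B=1), the mechanism B <- min(A, W) - 1 is discarded; B is fixed at 1.
Since W is not a descendant of the intervened variable, it is unaffected.

-3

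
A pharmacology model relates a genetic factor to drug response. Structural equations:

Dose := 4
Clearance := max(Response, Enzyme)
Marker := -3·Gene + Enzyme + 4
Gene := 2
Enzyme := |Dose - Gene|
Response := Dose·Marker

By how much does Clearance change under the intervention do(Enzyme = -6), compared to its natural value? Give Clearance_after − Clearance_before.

The intervention breaks the incoming arrows to Enzyme: Enzyme := |Dose - Gene| no longer applies, and Enzyme = -6.
Marker = -3·Gene + Enzyme + 4  [with Gene=2, Enzyme=-6]  = -8
Response = Dose·Marker  [with Dose=4, Marker=-8]  = -32
Clearance = max(Response, Enzyme)  [with Response=-32, Enzyme=-6]  = -6
Without intervention: Enzyme = |Dose - Gene|  [with Dose=4, Gene=2]  = 2; Marker = -3·Gene + Enzyme + 4  [with Gene=2, Enzyme=2]  = 0; Response = Dose·Marker  [with Dose=4, Marker=0]  = 0; Clearance = max(Response, Enzyme)  [with Response=0, Enzyme=2]  = 2.
Change = -6 − 2 = -8.

-8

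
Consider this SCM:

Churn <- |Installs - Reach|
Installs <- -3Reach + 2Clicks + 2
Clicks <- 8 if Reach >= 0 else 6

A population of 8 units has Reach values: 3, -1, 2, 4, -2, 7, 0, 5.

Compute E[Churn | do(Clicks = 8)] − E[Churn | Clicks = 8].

4

do(Clicks=8) breaks Clicks's dependence on Reach. With Clicks=8 fixed, Churn across the units is 6, 22, 10, 2, 26, 10, 18, 2, mean 12.
Observing Clicks=8 restricts to units where Clicks's equation naturally yields 8: Reach ∈ {3, 2, 4, 7, 0, 5}. In that subpopulation Churn = 6, 10, 2, 10, 18, 2, mean 8.
Difference = 12 − 8 = 4.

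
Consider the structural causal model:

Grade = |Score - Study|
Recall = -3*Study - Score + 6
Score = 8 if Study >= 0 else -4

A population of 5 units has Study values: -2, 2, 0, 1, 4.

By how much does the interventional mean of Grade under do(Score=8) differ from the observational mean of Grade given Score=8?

Every unit gets Score=8 under the intervention. Grade values become 10, 6, 8, 7, 4; E[Grade|do(Score=8)] = 7.
E[Grade|Score=8] averages over only the 4 units with Score=8 (Study = 2, 0, 1, 4): Grade = 6, 8, 7, 4, mean 6.25.
Difference = 7 − 6.25 = 0.75.

0.75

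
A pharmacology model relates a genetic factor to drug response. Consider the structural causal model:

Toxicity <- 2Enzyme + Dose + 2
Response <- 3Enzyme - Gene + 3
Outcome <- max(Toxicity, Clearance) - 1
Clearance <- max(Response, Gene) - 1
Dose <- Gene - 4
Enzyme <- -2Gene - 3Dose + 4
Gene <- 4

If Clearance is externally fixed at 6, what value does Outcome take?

Intervening sets Clearance = 6 and removes its equation (Clearance <- max(Response, Gene) - 1).
Dose = Gene - 4  [with Gene=4]  = 0
Enzyme = -2Gene - 3Dose + 4  [with Gene=4, Dose=0]  = -4
Toxicity = 2Enzyme + Dose + 2  [with Enzyme=-4, Dose=0]  = -6
Outcome = max(Toxicity, Clearance) - 1  [with Toxicity=-6, Clearance=6]  = 5

5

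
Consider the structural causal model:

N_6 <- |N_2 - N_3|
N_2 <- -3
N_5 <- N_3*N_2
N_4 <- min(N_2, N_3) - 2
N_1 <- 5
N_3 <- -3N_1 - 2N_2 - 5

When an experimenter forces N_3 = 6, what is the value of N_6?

9

The intervention breaks the incoming arrows to N_3: N_3 <- -3N_1 - 2N_2 - 5 no longer applies, and N_3 = 6.
N_6 = |N_2 - N_3|  [with N_2=-3, N_3=6]  = 9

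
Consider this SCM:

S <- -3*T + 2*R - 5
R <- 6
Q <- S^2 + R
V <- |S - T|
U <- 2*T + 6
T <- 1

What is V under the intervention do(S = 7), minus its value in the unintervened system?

Under do(S=7), the mechanism S <- -3*T + 2*R - 5 is discarded; S is fixed at 7.
V = |S - T|  [with S=7, T=1]  = 6
Without intervention: S = -3*T + 2*R - 5  [with T=1, R=6]  = 4; V = |S - T|  [with S=4, T=1]  = 3.
Change = 6 − 3 = 3.

3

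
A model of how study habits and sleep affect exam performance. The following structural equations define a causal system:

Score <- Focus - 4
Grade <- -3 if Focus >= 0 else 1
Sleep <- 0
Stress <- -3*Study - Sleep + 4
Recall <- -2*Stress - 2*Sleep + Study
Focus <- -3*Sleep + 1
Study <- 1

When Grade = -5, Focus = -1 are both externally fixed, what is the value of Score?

-5

Under do(Grade = -5, Focus = -1), each intervened variable's structural equation is replaced by its fixed value.
Score = Focus - 4  [with Focus=-1]  = -5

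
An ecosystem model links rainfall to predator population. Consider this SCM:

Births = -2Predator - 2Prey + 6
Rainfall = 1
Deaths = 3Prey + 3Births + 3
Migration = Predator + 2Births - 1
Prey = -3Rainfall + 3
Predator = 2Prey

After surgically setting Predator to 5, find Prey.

0

Under do(Predator=5), the mechanism Predator = 2Prey is discarded; Predator is fixed at 5.
Since Prey is not a descendant of the intervened variable, it is unaffected.
Prey = -3Rainfall + 3  [with Rainfall=1]  = 0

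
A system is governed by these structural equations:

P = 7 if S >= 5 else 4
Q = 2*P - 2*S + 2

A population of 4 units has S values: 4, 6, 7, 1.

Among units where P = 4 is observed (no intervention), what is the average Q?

E[Q|P=4] averages over only the 2 units with P=4 (S = 4, 1): Q = 2, 8, mean 5.

5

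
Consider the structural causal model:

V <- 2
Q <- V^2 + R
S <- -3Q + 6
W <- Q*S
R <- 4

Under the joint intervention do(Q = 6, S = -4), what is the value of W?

Setting Q = 6, S = -4 by intervention discards those variables' equations.
W = Q*S  [with Q=6, S=-4]  = -24

-24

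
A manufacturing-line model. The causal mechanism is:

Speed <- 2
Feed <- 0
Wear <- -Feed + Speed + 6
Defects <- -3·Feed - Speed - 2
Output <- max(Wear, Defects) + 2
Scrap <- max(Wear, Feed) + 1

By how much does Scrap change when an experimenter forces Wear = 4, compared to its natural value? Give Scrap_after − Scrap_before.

do(Wear=4) replaces the equation Wear <- -Feed + Speed + 6 with the constant Wear = 4.
Scrap = max(Wear, Feed) + 1  [with Wear=4, Feed=0]  = 5
Without intervention: Wear = -Feed + Speed + 6  [with Feed=0, Speed=2]  = 8; Scrap = max(Wear, Feed) + 1  [with Wear=8, Feed=0]  = 9.
Change = 5 − 9 = -4.

-4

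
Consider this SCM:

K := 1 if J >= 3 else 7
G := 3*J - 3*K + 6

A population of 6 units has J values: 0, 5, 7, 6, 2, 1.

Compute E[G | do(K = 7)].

-4.5

The intervention sets K=7 in all 6 units regardless of J. Recomputing G per unit gives -15, 0, 6, 3, -9, -12; average -4.5.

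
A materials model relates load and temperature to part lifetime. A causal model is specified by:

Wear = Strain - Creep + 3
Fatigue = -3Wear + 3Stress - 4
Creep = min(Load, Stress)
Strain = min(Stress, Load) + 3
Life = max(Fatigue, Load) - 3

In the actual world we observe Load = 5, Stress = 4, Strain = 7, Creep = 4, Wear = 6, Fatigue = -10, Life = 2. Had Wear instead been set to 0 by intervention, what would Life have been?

5

Under do(Wear=0), the mechanism Wear = Strain - Creep + 3 is discarded; Wear is fixed at 0.
Fatigue = -3Wear + 3Stress - 4  [with Wear=0, Stress=4]  = 8
Life = max(Fatigue, Load) - 3  [with Fatigue=8, Load=5]  = 5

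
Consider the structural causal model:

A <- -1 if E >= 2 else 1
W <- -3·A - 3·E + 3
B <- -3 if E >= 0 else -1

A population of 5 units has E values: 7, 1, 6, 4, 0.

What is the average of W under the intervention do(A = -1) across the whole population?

-4.8

do(A=-1) breaks A's dependence on E. With A=-1 fixed, W across the units is -15, 3, -12, -6, 6, mean -4.8.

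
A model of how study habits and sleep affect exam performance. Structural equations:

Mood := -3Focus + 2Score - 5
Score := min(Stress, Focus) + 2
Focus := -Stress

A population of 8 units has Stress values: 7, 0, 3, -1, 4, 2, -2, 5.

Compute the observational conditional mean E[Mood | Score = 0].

-5

Conditioning on Score=0 selects the 2 unit(s) with Stress ∈ {2, -2}. Their Mood values: 1, -11. Mean = -5.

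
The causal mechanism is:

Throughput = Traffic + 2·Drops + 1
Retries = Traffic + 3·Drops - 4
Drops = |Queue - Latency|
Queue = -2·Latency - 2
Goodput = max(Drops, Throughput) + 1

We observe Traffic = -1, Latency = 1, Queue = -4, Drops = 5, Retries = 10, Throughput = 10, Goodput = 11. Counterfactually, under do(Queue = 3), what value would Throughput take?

4

The intervention breaks the incoming arrows to Queue: Queue = -2·Latency - 2 no longer applies, and Queue = 3.
Drops = |Queue - Latency|  [with Queue=3, Latency=1]  = 2
Throughput = Traffic + 2·Drops + 1  [with Traffic=-1, Drops=2]  = 4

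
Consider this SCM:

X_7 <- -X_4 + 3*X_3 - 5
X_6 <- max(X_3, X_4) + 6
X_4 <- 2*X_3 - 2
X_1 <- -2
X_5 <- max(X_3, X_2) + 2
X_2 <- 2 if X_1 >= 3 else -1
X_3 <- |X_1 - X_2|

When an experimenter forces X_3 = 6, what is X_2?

-1

Under do(X_3=6), the mechanism X_3 <- |X_1 - X_2| is discarded; X_3 is fixed at 6.
Since X_2 is not a descendant of the intervened variable, it is unaffected.
X_2 = 2 if X_1 >= 3 else -1  [with X_1=-2]  = -1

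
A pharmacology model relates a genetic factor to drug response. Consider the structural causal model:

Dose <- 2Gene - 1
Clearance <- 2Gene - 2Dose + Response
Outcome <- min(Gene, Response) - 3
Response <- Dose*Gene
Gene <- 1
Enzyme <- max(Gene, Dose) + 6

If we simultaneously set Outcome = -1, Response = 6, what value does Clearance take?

6

Setting Outcome = -1, Response = 6 by intervention discards those variables' equations.
Dose = 2Gene - 1  [with Gene=1]  = 1
Clearance = 2Gene - 2Dose + Response  [with Gene=1, Dose=1, Response=6]  = 6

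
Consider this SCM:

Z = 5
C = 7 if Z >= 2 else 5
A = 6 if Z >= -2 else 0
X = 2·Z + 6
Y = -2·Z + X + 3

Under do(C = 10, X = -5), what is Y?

-12

Under do(C = 10, X = -5), each intervened variable's structural equation is replaced by its fixed value.
Y = -2·Z + X + 3  [with Z=5, X=-5]  = -12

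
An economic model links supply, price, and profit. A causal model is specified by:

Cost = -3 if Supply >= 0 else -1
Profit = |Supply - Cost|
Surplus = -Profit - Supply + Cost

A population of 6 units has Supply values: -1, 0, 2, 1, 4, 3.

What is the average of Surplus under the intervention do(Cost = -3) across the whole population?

-9

do(Cost=-3) breaks Cost's dependence on Supply. With Cost=-3 fixed, Surplus across the units is -4, -6, -10, -8, -14, -12, mean -9.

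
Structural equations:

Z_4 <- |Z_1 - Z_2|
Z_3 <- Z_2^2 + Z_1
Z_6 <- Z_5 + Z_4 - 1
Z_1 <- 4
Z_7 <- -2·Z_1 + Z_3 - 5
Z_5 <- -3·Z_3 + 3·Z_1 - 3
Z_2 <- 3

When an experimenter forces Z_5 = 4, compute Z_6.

The intervention breaks the incoming arrows to Z_5: Z_5 <- -3·Z_3 + 3·Z_1 - 3 no longer applies, and Z_5 = 4.
Z_4 = |Z_1 - Z_2|  [with Z_1=4, Z_2=3]  = 1
Z_6 = Z_5 + Z_4 - 1  [with Z_5=4, Z_4=1]  = 4

4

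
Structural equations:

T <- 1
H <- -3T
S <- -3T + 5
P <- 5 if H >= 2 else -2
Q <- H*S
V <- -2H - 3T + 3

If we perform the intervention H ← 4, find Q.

do(H=4) replaces the equation H <- -3T with the constant H = 4.
S = -3T + 5  [with T=1]  = 2
Q = H*S  [with H=4, S=2]  = 8

8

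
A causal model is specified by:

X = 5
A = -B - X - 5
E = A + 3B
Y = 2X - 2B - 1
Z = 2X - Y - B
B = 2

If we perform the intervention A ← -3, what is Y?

Under do(A=-3), the mechanism A = -B - X - 5 is discarded; A is fixed at -3.
Since Y is not a descendant of the intervened variable, it is unaffected.
Y = 2X - 2B - 1  [with X=5, B=2]  = 5

5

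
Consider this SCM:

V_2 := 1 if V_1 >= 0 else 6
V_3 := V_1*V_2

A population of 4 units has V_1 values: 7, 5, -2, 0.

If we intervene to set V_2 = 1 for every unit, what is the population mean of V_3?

do(V_2=1) breaks V_2's dependence on V_1. With V_2=1 fixed, V_3 across the units is 7, 5, -2, 0, mean 2.5.

2.5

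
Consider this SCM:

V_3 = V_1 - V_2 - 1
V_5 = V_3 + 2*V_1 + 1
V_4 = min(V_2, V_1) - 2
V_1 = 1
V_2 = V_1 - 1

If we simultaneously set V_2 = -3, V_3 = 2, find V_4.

Setting V_2 = -3, V_3 = 2 by intervention discards those variables' equations.
V_4 = min(V_2, V_1) - 2  [with V_2=-3, V_1=1]  = -5

-5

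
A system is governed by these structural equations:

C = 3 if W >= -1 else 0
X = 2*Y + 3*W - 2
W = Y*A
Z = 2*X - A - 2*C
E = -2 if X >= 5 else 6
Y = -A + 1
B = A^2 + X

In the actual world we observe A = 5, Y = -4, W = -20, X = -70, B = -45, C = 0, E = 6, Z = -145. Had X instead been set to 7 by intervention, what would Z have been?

do(X=7) replaces the equation X = 2*Y + 3*W - 2 with the constant X = 7.
Y = -A + 1  [with A=5]  = -4
W = Y*A  [with Y=-4, A=5]  = -20
C = 3 if W >= -1 else 0  [with W=-20]  = 0
Z = 2*X - A - 2*C  [with X=7, A=5, C=0]  = 9

9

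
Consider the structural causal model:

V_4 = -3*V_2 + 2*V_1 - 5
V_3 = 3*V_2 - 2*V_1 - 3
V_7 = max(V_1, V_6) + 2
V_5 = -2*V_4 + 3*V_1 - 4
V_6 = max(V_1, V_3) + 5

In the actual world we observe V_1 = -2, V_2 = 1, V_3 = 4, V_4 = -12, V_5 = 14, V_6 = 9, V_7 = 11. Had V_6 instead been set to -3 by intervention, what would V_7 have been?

Intervening sets V_6 = -3 and removes its equation (V_6 = max(V_1, V_3) + 5).
V_7 = max(V_1, V_6) + 2  [with V_1=-2, V_6=-3]  = 0

0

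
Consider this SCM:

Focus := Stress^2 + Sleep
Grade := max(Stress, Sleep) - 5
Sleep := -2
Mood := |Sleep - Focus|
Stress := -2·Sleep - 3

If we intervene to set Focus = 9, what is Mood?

The intervention breaks the incoming arrows to Focus: Focus := Stress^2 + Sleep no longer applies, and Focus = 9.
Mood = |Sleep - Focus|  [with Sleep=-2, Focus=9]  = 11

11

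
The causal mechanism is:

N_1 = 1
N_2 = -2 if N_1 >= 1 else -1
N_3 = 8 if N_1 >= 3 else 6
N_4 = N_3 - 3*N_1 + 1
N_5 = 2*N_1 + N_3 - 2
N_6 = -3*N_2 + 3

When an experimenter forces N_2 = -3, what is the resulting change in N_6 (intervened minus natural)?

Under do(N_2=-3), the mechanism N_2 = -2 if N_1 >= 1 else -1 is discarded; N_2 is fixed at -3.
N_6 = -3*N_2 + 3  [with N_2=-3]  = 12
Without intervention: N_2 = -2 if N_1 >= 1 else -1  [with N_1=1]  = -2; N_6 = -3*N_2 + 3  [with N_2=-2]  = 9.
Change = 12 − 9 = 3.

3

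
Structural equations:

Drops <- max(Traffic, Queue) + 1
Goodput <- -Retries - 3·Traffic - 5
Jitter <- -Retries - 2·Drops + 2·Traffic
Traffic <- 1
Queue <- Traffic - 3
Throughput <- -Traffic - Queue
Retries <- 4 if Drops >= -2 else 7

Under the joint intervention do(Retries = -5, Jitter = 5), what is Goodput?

-3

Under do(Retries = -5, Jitter = 5), each intervened variable's structural equation is replaced by its fixed value.
Goodput = -Retries - 3·Traffic - 5  [with Retries=-5, Traffic=1]  = -3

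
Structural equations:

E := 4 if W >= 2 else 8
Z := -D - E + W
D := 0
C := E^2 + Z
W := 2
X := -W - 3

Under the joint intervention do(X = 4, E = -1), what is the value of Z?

Under do(X = 4, E = -1), each intervened variable's structural equation is replaced by its fixed value.
Z = -D - E + W  [with D=0, E=-1, W=2]  = 3

3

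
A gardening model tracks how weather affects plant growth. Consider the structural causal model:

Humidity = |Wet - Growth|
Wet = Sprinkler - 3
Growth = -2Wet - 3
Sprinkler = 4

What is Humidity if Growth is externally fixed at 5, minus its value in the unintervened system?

The intervention breaks the incoming arrows to Growth: Growth = -2Wet - 3 no longer applies, and Growth = 5.
Wet = Sprinkler - 3  [with Sprinkler=4]  = 1
Humidity = |Wet - Growth|  [with Wet=1, Growth=5]  = 4
Without intervention: Wet = Sprinkler - 3  [with Sprinkler=4]  = 1; Growth = -2Wet - 3  [with Wet=1]  = -5; Humidity = |Wet - Growth|  [with Wet=1, Growth=-5]  = 6.
Change = 4 − 6 = -2.

-2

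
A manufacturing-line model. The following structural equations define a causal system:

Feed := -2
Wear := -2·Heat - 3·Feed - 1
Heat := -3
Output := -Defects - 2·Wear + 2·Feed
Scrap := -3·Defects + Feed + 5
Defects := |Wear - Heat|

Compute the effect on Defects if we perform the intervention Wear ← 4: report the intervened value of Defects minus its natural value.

-7

The intervention breaks the incoming arrows to Wear: Wear := -2·Heat - 3·Feed - 1 no longer applies, and Wear = 4.
Defects = |Wear - Heat|  [with Wear=4, Heat=-3]  = 7
Without intervention: Wear = -2·Heat - 3·Feed - 1  [with Heat=-3, Feed=-2]  = 11; Defects = |Wear - Heat|  [with Wear=11, Heat=-3]  = 14.
Change = 7 − 14 = -7.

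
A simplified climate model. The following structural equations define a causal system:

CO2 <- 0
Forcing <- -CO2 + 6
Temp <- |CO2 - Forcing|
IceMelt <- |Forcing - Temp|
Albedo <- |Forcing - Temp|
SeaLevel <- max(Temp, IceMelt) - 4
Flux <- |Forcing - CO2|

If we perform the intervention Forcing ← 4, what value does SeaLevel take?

0

Under do(Forcing=4), the mechanism Forcing <- -CO2 + 6 is discarded; Forcing is fixed at 4.
Temp = |CO2 - Forcing|  [with CO2=0, Forcing=4]  = 4
IceMelt = |Forcing - Temp|  [with Forcing=4, Temp=4]  = 0
SeaLevel = max(Temp, IceMelt) - 4  [with Temp=4, IceMelt=0]  = 0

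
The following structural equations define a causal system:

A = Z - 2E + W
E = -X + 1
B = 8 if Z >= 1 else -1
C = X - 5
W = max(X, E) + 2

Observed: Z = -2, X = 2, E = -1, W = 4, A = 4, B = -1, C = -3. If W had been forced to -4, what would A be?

Intervening sets W = -4 and removes its equation (W = max(X, E) + 2).
E = -X + 1  [with X=2]  = -1
A = Z - 2E + W  [with Z=-2, E=-1, W=-4]  = -4

-4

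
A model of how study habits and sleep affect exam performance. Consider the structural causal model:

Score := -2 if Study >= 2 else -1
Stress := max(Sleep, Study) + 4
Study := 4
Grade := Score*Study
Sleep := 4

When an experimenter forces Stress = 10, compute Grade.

do(Stress=10) replaces the equation Stress := max(Sleep, Study) + 4 with the constant Stress = 10.
Grade is not downstream of the intervention, so its value is determined by the original equations.
Score = -2 if Study >= 2 else -1  [with Study=4]  = -2
Grade = Score*Study  [with Score=-2, Study=4]  = -8

-8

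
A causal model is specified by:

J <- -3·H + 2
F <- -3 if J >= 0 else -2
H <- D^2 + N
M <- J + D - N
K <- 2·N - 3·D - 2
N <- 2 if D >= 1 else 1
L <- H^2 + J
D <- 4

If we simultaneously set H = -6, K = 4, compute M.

22

The joint intervention fixes H = -6, K = 4, removing each variable's own equation.
N = 2 if D >= 1 else 1  [with D=4]  = 2
J = -3·H + 2  [with H=-6]  = 20
M = J + D - N  [with J=20, D=4, N=2]  = 22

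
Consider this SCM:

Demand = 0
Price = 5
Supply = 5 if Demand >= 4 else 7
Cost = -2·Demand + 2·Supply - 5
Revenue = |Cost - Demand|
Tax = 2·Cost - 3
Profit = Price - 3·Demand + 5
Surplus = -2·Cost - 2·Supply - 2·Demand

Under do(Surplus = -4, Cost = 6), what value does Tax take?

The joint intervention fixes Surplus = -4, Cost = 6, removing each variable's own equation.
Tax = 2·Cost - 3  [with Cost=6]  = 9

9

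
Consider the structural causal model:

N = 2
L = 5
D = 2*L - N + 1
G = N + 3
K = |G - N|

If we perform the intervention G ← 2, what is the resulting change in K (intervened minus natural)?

-3

Intervening sets G = 2 and removes its equation (G = N + 3).
K = |G - N|  [with G=2, N=2]  = 0
Without intervention: G = N + 3  [with N=2]  = 5; K = |G - N|  [with G=5, N=2]  = 3.
Change = 0 − 3 = -3.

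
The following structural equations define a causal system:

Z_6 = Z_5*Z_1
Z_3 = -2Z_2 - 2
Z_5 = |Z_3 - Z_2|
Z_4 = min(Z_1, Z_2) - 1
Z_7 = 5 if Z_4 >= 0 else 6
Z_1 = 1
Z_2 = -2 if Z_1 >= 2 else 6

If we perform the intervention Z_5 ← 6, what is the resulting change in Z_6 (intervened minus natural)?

-14

The intervention breaks the incoming arrows to Z_5: Z_5 = |Z_3 - Z_2| no longer applies, and Z_5 = 6.
Z_6 = Z_5*Z_1  [with Z_5=6, Z_1=1]  = 6
Without intervention: Z_2 = -2 if Z_1 >= 2 else 6  [with Z_1=1]  = 6; Z_3 = -2Z_2 - 2  [with Z_2=6]  = -14; Z_5 = |Z_3 - Z_2|  [with Z_3=-14, Z_2=6]  = 20; Z_6 = Z_5*Z_1  [with Z_5=20, Z_1=1]  = 20.
Change = 6 − 20 = -14.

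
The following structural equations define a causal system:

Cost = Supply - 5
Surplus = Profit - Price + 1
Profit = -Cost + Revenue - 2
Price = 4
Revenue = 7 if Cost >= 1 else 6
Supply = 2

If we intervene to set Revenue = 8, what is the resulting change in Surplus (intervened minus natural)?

Under do(Revenue=8), the mechanism Revenue = 7 if Cost >= 1 else 6 is discarded; Revenue is fixed at 8.
Cost = Supply - 5  [with Supply=2]  = -3
Profit = -Cost + Revenue - 2  [with Cost=-3, Revenue=8]  = 9
Surplus = Profit - Price + 1  [with Profit=9, Price=4]  = 6
Without intervention: Cost = Supply - 5  [with Supply=2]  = -3; Revenue = 7 if Cost >= 1 else 6  [with Cost=-3]  = 6; Profit = -Cost + Revenue - 2  [with Cost=-3, Revenue=6]  = 7; Surplus = Profit - Price + 1  [with Profit=7, Price=4]  = 4.
Change = 6 − 4 = 2.

2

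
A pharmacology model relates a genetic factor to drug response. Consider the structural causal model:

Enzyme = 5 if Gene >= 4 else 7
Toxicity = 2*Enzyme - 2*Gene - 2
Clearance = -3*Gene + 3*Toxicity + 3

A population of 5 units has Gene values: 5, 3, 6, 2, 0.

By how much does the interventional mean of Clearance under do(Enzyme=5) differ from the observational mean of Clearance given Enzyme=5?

Every unit gets Enzyme=5 under the intervention. Clearance values become -18, 0, -27, 9, 27; E[Clearance|do(Enzyme=5)] = -1.8.
Conditioning on Enzyme=5 selects the 2 unit(s) with Gene ∈ {5, 6}. Their Clearance values: -18, -27. Mean = -22.5.
Difference = -1.8 − (-22.5) = 20.7.

20.7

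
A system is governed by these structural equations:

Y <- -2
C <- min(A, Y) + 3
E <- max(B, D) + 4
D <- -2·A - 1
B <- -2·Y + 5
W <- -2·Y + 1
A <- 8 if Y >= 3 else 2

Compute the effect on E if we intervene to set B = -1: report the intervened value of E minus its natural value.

-10

Under do(B=-1), the mechanism B <- -2·Y + 5 is discarded; B is fixed at -1.
A = 8 if Y >= 3 else 2  [with Y=-2]  = 2
D = -2·A - 1  [with A=2]  = -5
E = max(B, D) + 4  [with B=-1, D=-5]  = 3
Without intervention: A = 8 if Y >= 3 else 2  [with Y=-2]  = 2; B = -2·Y + 5  [with Y=-2]  = 9; D = -2·A - 1  [with A=2]  = -5; E = max(B, D) + 4  [with B=9, D=-5]  = 13.
Change = 3 − 13 = -10.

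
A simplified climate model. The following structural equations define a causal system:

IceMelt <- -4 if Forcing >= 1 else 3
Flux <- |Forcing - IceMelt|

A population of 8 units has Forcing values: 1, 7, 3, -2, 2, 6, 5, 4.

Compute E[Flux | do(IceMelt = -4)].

7.25

Under do(IceMelt=-4), IceMelt's equation is replaced by IceMelt=-4 for every unit. Per-unit Flux: 5, 11, 7, 2, 6, 10, 9, 8. Mean = 7.25.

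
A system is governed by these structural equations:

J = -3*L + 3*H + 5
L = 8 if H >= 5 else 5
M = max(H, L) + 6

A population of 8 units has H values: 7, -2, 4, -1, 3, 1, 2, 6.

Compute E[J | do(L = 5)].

-2.5

do(L=5) breaks L's dependence on H. With L=5 fixed, J across the units is 11, -16, 2, -13, -1, -7, -4, 8, mean -2.5.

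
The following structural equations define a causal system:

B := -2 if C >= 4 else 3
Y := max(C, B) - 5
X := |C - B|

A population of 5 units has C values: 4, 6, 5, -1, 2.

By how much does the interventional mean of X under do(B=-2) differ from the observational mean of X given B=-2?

Under do(B=-2), B's equation is replaced by B=-2 for every unit. Per-unit X: 6, 8, 7, 1, 4. Mean = 5.2.
Observing B=-2 restricts to units where B's equation naturally yields -2: C ∈ {4, 6, 5}. In that subpopulation X = 6, 8, 7, mean 7.
Difference = 5.2 − 7 = -1.8.

-1.8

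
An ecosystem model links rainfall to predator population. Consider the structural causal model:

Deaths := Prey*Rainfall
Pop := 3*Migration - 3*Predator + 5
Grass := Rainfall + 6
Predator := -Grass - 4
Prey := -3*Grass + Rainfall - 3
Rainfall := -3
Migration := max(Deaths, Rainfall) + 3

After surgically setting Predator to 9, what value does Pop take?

122

The intervention breaks the incoming arrows to Predator: Predator := -Grass - 4 no longer applies, and Predator = 9.
Grass = Rainfall + 6  [with Rainfall=-3]  = 3
Prey = -3*Grass + Rainfall - 3  [with Grass=3, Rainfall=-3]  = -15
Deaths = Prey*Rainfall  [with Prey=-15, Rainfall=-3]  = 45
Migration = max(Deaths, Rainfall) + 3  [with Deaths=45, Rainfall=-3]  = 48
Pop = 3*Migration - 3*Predator + 5  [with Migration=48, Predator=9]  = 122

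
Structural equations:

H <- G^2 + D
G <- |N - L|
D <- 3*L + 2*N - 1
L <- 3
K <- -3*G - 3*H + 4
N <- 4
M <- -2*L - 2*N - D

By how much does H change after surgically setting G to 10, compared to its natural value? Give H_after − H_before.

99

Intervening sets G = 10 and removes its equation (G <- |N - L|).
D = 3*L + 2*N - 1  [with L=3, N=4]  = 16
H = G^2 + D  [with G=10, D=16]  = 116
Without intervention: D = 3*L + 2*N - 1  [with L=3, N=4]  = 16; G = |N - L|  [with N=4, L=3]  = 1; H = G^2 + D  [with G=1, D=16]  = 17.
Change = 116 − 17 = 99.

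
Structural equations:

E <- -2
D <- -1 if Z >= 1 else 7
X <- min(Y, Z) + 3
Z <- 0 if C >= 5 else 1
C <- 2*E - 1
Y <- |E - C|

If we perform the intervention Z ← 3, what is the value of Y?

Under do(Z=3), the mechanism Z <- 0 if C >= 5 else 1 is discarded; Z is fixed at 3.
Since Y is not a descendant of the intervened variable, it is unaffected.
C = 2*E - 1  [with E=-2]  = -5
Y = |E - C|  [with E=-2, C=-5]  = 3

3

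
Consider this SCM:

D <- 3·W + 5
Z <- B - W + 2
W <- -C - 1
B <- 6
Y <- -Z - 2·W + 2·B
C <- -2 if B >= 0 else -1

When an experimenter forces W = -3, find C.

Under do(W=-3), the mechanism W <- -C - 1 is discarded; W is fixed at -3.
Since C is not a descendant of the intervened variable, it is unaffected.
C = -2 if B >= 0 else -1  [with B=6]  = -2

-2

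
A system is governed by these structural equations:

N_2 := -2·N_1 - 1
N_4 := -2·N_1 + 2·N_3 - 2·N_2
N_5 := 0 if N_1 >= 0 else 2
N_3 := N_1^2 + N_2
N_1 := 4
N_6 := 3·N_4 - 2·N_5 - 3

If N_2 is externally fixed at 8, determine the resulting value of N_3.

24

The intervention breaks the incoming arrows to N_2: N_2 := -2·N_1 - 1 no longer applies, and N_2 = 8.
N_3 = N_1^2 + N_2  [with N_1=4, N_2=8]  = 24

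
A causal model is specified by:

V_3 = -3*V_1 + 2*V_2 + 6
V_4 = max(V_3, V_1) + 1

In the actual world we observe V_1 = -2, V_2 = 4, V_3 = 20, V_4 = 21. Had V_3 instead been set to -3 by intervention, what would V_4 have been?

The intervention breaks the incoming arrows to V_3: V_3 = -3*V_1 + 2*V_2 + 6 no longer applies, and V_3 = -3.
V_4 = max(V_3, V_1) + 1  [with V_3=-3, V_1=-2]  = -1

-1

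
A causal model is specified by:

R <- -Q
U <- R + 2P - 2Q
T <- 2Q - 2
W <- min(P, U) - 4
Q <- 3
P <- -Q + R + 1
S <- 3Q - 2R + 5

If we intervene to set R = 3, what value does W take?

Under do(R=3), the mechanism R <- -Q is discarded; R is fixed at 3.
P = -Q + R + 1  [with Q=3, R=3]  = 1
U = R + 2P - 2Q  [with R=3, P=1, Q=3]  = -1
W = min(P, U) - 4  [with P=1, U=-1]  = -5

-5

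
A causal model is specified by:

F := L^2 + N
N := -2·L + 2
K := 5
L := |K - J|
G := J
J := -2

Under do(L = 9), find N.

-16

Intervening sets L = 9 and removes its equation (L := |K - J|).
N = -2·L + 2  [with L=9]  = -16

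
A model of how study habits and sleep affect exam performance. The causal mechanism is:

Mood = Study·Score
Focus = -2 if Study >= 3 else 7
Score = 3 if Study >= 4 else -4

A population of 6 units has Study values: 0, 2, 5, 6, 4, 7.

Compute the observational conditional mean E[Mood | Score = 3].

Observing Score=3 restricts to units where Score's equation naturally yields 3: Study ∈ {5, 6, 4, 7}. In that subpopulation Mood = 15, 18, 12, 21, mean 16.5.

16.5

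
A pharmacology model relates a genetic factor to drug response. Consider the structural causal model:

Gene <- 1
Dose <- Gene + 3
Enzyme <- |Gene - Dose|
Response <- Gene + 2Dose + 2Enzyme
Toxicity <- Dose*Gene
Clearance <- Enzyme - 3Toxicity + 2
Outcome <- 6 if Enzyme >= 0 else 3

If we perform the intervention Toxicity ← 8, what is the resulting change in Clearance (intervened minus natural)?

-12

The intervention breaks the incoming arrows to Toxicity: Toxicity <- Dose*Gene no longer applies, and Toxicity = 8.
Dose = Gene + 3  [with Gene=1]  = 4
Enzyme = |Gene - Dose|  [with Gene=1, Dose=4]  = 3
Clearance = Enzyme - 3Toxicity + 2  [with Enzyme=3, Toxicity=8]  = -19
Without intervention: Dose = Gene + 3  [with Gene=1]  = 4; Enzyme = |Gene - Dose|  [with Gene=1, Dose=4]  = 3; Toxicity = Dose*Gene  [with Dose=4, Gene=1]  = 4; Clearance = Enzyme - 3Toxicity + 2  [with Enzyme=3, Toxicity=4]  = -7.
Change = -19 − (-7) = -12.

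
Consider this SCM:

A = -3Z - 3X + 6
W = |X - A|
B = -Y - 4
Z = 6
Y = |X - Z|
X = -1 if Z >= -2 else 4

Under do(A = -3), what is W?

2

Under do(A=-3), the mechanism A = -3Z - 3X + 6 is discarded; A is fixed at -3.
X = -1 if Z >= -2 else 4  [with Z=6]  = -1
W = |X - A|  [with X=-1, A=-3]  = 2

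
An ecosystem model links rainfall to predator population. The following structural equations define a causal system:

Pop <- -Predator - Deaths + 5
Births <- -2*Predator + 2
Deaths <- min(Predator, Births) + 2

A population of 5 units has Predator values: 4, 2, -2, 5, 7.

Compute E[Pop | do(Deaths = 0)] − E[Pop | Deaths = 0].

do(Deaths=0) breaks Deaths's dependence on Predator. With Deaths=0 fixed, Pop across the units is 1, 3, 7, 0, -2, mean 1.8.
Conditioning on Deaths=0 selects the 2 unit(s) with Predator ∈ {2, -2}. Their Pop values: 3, 7. Mean = 5.
Difference = 1.8 − 5 = -3.2.

-3.2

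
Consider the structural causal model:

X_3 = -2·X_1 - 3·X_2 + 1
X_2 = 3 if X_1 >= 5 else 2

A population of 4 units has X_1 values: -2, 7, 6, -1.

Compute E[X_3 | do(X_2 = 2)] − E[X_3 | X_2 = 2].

-8

Every unit gets X_2=2 under the intervention. X_3 values become -1, -19, -17, -3; E[X_3|do(X_2=2)] = -10.
E[X_3|X_2=2] averages over only the 2 units with X_2=2 (X_1 = -2, -1): X_3 = -1, -3, mean -2.
Difference = -10 − (-2) = -8.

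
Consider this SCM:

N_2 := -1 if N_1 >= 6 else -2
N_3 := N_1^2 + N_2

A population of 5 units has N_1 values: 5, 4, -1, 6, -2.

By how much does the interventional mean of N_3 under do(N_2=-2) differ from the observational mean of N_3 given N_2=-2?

4.9

do(N_2=-2) breaks N_2's dependence on N_1. With N_2=-2 fixed, N_3 across the units is 23, 14, -1, 34, 2, mean 14.4.
Observing N_2=-2 restricts to units where N_2's equation naturally yields -2: N_1 ∈ {5, 4, -1, -2}. In that subpopulation N_3 = 23, 14, -1, 2, mean 9.5.
Difference = 14.4 − 9.5 = 4.9.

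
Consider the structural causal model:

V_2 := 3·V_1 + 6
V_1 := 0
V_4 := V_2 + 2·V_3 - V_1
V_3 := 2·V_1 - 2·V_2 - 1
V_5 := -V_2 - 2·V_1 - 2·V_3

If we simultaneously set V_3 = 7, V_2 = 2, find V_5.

-16

Setting V_3 = 7, V_2 = 2 by intervention discards those variables' equations.
V_5 = -V_2 - 2·V_1 - 2·V_3  [with V_2=2, V_1=0, V_3=7]  = -16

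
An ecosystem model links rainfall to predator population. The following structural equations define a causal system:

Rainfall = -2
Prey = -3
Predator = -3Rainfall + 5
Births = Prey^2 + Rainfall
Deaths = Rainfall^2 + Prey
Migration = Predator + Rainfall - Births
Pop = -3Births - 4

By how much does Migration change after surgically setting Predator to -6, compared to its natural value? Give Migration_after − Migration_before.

The intervention breaks the incoming arrows to Predator: Predator = -3Rainfall + 5 no longer applies, and Predator = -6.
Births = Prey^2 + Rainfall  [with Prey=-3, Rainfall=-2]  = 7
Migration = Predator + Rainfall - Births  [with Predator=-6, Rainfall=-2, Births=7]  = -15
Without intervention: Predator = -3Rainfall + 5  [with Rainfall=-2]  = 11; Births = Prey^2 + Rainfall  [with Prey=-3, Rainfall=-2]  = 7; Migration = Predator + Rainfall - Births  [with Predator=11, Rainfall=-2, Births=7]  = 2.
Change = -15 − 2 = -17.

-17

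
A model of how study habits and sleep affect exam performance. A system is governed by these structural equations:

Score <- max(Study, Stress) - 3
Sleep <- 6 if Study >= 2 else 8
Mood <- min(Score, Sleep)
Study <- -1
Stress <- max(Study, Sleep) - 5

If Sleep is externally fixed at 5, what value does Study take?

-1

Under do(Sleep=5), the mechanism Sleep <- 6 if Study >= 2 else 8 is discarded; Sleep is fixed at 5.
Study is not downstream of the intervention, so its value is determined by the original equations.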